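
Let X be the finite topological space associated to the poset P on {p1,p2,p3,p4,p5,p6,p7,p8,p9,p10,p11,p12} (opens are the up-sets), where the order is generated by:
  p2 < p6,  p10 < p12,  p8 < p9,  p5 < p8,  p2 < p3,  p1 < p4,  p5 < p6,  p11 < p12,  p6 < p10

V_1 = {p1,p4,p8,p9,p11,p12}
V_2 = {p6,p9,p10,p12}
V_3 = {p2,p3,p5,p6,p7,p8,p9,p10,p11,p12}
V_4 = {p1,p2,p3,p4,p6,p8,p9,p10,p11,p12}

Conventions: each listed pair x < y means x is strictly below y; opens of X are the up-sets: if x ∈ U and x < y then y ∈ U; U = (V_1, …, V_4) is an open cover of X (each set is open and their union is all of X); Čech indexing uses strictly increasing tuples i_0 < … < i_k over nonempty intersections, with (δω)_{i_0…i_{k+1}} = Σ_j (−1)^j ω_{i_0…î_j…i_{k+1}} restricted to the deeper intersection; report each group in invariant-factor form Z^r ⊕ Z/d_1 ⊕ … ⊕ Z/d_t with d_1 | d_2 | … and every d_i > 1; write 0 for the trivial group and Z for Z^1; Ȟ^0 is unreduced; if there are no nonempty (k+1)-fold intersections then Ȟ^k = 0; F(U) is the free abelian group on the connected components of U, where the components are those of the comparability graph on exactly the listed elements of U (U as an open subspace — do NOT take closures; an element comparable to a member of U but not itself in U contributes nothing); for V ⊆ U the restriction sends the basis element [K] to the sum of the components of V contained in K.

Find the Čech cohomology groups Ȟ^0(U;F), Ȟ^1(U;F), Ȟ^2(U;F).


Ȟ^0 ≅ Z^3; Ȟ^1 ≅ 0; Ȟ^2 ≅ 0

cover nerve:
  V12={p9,p12} V13={p8,p9,p11,p12} V14={p1,p4,p8,p9,p11,p12} V23={p6,p9,p10,p12} V24={p6,p9,p10,p12} V34={p2,p3,p6,p8,p9,p10,p11,p12}
  V123={p9,p12} V124={p9,p12} V134={p8,p9,p11,p12} V234={p6,p9,p10,p12}
  V1234={p9,p12}
components per intersection:
  V1: {p1,p4} {p8,p9} {p11,p12}
  V2: {p6,p10,p12} {p9}
  V3: {p2,p3,p5,p6,p8,p9,p10,p11,p12} {p7}
  V4: {p1,p4} {p2,p3,p6,p10,p11,p12} {p8,p9}
  V12: {p9} {p12}
  V13: {p8,p9} {p11,p12}
  V14: {p1,p4} {p8,p9} {p11,p12}
  V23: {p6,p10,p12} {p9}
  V24: {p6,p10,p12} {p9}
  V34: {p2,p3,p6,p10,p11,p12} {p8,p9}
  V123: {p9} {p12}
  V124: {p9} {p12}
  V134: {p8,p9} {p11,p12}
  V234: {p6,p10,p12} {p9}
  V1234: {p9} {p12}
C dims 10,13,8,2; δ0: rk 7, SNF 1^7; δ1: rk 6, SNF 1^6; δ2: rk 2, SNF 1^2
Ȟ^0: (10−7)−0=3 ⇒ Z^3
Ȟ^1: (13−6)−7=0 ⇒ 0
Ȟ^2: (8−2)−6=0 ⇒ 0


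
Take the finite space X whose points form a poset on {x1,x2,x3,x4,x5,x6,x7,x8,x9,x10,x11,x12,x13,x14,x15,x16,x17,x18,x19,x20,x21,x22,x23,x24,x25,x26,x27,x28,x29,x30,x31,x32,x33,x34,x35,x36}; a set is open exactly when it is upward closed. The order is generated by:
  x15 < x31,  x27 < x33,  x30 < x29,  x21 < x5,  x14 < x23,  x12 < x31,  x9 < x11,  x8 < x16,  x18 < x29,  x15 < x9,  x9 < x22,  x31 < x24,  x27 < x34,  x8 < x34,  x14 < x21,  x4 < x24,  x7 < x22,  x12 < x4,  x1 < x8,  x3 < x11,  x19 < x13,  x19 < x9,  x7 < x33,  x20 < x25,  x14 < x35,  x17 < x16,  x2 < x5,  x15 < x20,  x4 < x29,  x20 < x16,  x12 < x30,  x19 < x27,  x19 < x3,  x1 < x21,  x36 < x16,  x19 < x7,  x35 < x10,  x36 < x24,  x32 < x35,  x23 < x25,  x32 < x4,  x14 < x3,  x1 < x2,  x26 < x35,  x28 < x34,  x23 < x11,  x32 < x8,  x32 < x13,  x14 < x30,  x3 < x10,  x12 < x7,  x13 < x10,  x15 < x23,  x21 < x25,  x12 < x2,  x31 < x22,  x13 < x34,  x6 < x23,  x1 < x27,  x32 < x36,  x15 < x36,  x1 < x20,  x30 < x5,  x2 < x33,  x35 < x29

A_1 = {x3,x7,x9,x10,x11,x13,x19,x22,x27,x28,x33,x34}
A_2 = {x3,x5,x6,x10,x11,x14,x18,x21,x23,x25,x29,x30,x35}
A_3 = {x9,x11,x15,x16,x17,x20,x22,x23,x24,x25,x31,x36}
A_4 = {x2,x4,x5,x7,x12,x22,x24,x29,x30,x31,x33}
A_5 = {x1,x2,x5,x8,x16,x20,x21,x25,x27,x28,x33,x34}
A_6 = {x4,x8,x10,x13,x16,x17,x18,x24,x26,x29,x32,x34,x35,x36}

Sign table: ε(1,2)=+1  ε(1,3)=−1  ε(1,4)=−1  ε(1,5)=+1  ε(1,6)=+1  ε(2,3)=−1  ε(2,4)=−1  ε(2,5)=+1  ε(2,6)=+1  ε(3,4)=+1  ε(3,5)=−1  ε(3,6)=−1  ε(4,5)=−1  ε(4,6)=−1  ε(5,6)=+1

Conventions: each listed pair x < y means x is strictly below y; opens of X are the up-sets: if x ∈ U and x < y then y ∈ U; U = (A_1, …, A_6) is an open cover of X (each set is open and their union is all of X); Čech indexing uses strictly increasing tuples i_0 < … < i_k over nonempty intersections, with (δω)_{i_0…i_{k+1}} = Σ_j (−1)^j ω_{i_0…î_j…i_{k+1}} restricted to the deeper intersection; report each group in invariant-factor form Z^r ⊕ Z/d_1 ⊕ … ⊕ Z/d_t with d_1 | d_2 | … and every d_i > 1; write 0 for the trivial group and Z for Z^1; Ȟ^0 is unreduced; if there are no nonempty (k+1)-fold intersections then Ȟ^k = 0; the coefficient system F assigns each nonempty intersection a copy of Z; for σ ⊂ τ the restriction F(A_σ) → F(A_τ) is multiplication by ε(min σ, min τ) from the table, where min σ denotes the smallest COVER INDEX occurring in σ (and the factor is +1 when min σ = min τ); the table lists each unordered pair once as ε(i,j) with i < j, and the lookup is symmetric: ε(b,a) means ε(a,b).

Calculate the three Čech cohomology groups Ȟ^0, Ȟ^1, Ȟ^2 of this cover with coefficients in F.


Ȟ^0(U;F) ≅ Z, Ȟ^1(U;F) ≅ 0, Ȟ^2(U;F) ≅ Z/2

cover nerve:
  A12={x3,x10,x11} A13={x9,x11,x22} A14={x7,x22,x33} A15={x27,x28,x33,x34} A16={x10,x13,x34} A23={x11,x23,x25} A24={x5,x29,x30} A25={x5,x21,x25} A26={x10,x18,x29,x35} A34={x22,x24,x31} A35={x16,x20,x25} A36={x16,x17,x24,x36} A45={x2,x5,x33} A46={x4,x24,x29} A56={x8,x16,x34}
  A123={x11} A126={x10} A134={x22} A145={x33} A156={x34} A235={x25} A245={x5} A246={x29} A346={x24} A356={x16}
C dims 6,15,10; δ0: rk 5, SNF 1^5; δ1: rk 10, SNF 1^9·2
Ȟ^0: (6−5)−0=1 ⇒ Z
Ȟ^1: (15−10)−5=0 ⇒ 0
Ȟ^2: (10−0)−10=0 plus torsion [2] ⇒ Z/2


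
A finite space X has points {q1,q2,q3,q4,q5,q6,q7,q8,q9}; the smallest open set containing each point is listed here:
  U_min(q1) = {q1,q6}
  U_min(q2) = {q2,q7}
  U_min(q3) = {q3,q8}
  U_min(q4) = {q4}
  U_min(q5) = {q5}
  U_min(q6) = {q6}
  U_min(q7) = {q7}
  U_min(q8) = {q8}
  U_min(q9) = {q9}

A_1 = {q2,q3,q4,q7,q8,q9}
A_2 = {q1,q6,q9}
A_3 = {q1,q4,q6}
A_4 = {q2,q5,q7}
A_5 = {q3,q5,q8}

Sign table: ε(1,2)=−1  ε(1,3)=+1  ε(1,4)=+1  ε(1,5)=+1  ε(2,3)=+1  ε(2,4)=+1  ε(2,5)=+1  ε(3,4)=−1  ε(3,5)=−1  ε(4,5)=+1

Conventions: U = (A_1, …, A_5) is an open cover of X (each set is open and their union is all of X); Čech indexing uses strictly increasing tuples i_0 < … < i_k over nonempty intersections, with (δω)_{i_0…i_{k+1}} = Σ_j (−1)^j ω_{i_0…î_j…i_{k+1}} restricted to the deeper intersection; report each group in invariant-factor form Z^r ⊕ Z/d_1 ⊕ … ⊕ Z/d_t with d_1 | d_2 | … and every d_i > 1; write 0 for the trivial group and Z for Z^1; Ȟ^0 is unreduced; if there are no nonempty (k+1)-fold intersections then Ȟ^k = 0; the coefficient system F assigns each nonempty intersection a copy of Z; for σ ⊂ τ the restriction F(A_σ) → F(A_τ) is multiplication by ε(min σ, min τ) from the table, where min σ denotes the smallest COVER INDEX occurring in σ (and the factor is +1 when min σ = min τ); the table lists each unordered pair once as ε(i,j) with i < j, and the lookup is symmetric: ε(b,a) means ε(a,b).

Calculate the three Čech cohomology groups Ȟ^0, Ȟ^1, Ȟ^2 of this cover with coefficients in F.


nerve simplices:
  A12={q9} A13={q4} A14={q2,q7} A15={q3,q8} A23={q1,q6} A45={q5}
C dims 5,6; δ0: rk 5, SNF 1^4·2
degree 0: 5−5−0 = 0 → Ȟ^0 ≅ 0
degree 1: 6−0−5 = 1 plus torsion [2] → Ȟ^1 ≅ Z ⊕ Z/2
degree 2: 0−0−0 = 0 → Ȟ^2 ≅ 0

Ȟ^0 = 0,  Ȟ^1 = Z ⊕ Z/2,  Ȟ^2 = 0


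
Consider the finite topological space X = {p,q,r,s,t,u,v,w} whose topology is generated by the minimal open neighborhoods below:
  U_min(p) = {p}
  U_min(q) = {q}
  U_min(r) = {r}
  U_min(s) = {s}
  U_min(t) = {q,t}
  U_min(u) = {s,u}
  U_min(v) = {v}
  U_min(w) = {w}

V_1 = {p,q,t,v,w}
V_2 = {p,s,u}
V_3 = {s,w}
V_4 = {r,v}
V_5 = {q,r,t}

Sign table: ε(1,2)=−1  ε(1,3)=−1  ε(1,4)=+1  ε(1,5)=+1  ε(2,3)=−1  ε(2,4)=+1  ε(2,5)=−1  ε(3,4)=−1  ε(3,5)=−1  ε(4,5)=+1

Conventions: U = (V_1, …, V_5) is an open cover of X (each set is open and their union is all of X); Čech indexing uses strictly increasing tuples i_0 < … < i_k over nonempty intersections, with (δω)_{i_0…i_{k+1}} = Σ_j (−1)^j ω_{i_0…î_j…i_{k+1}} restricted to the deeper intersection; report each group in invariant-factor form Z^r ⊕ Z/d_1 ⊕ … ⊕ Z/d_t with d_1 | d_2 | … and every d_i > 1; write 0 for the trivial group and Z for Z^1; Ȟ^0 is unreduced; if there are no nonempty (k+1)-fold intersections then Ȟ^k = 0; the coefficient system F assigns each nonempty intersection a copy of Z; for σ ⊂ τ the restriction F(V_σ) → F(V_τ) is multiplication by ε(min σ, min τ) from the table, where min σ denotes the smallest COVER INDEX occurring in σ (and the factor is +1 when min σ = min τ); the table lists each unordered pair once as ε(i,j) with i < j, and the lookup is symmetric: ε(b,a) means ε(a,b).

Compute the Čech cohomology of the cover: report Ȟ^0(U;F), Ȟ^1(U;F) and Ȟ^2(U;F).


Ȟ^0 ≅ 0, Ȟ^1 ≅ Z ⊕ Z/2, Ȟ^2 ≅ 0

nonempty overlaps:
  V12={p} V13={w} V14={v} V15={q,t} V23={s} V45={r}
C dims 5,6; δ0: rk 5, SNF 1^4·2
degree 0: 5−5−0 = 0 → Ȟ^0 ≅ 0
degree 1: 6−0−5 = 1 plus torsion [2] → Ȟ^1 ≅ Z ⊕ Z/2
degree 2: 0−0−0 = 0 → Ȟ^2 ≅ 0


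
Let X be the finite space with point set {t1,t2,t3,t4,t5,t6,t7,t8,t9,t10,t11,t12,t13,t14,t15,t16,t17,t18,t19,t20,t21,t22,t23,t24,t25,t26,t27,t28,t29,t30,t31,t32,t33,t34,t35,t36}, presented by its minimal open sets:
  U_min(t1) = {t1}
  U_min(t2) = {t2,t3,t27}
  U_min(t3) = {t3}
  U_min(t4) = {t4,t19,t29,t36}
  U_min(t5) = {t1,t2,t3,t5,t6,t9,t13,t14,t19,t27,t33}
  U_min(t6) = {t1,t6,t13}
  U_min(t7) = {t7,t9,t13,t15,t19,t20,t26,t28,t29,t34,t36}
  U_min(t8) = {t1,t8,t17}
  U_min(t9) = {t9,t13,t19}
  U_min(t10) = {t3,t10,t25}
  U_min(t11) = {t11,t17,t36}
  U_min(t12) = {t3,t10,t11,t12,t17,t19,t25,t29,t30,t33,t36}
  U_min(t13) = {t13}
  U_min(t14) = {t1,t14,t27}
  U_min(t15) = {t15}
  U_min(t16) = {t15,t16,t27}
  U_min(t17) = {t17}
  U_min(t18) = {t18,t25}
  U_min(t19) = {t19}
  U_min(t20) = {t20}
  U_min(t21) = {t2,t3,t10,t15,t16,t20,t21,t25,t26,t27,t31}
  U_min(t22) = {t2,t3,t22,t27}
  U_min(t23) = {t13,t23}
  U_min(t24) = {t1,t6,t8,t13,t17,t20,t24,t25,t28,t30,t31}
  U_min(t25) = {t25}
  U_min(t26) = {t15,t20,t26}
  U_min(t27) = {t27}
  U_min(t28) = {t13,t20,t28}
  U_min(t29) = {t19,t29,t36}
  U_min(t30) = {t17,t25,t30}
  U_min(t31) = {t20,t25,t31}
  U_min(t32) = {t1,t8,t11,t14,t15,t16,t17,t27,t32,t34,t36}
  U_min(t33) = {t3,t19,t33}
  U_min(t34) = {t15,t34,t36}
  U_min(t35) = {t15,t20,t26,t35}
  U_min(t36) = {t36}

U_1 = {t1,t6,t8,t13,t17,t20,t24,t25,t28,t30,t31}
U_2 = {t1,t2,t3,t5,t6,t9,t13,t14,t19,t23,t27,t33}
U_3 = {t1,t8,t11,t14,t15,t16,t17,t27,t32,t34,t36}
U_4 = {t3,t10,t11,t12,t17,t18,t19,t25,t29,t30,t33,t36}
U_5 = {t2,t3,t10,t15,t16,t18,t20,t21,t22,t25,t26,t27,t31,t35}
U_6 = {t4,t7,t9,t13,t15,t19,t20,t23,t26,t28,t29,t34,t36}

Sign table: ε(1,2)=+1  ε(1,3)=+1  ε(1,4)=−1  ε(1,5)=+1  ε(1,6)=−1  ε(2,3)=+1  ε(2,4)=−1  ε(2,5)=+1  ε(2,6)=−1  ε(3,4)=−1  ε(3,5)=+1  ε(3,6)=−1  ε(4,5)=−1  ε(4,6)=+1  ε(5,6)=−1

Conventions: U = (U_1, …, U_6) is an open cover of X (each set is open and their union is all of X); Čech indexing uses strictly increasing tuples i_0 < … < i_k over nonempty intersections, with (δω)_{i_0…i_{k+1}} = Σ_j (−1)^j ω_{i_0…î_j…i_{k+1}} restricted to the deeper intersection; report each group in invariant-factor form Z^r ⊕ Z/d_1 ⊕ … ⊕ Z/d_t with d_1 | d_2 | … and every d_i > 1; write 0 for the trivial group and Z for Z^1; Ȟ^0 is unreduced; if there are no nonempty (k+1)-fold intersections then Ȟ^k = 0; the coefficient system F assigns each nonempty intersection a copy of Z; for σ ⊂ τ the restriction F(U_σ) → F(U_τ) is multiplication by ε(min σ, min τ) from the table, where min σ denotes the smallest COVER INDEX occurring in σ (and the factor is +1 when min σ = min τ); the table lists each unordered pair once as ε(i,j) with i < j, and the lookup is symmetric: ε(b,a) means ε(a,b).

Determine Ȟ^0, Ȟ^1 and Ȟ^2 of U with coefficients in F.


Ȟ^0(U;F) ≅ Z, Ȟ^1(U;F) ≅ 0, Ȟ^2(U;F) ≅ Z/2

cover nerve:
  U12={t1,t6,t13} U13={t1,t8,t17} U14={t17,t25,t30} U15={t20,t25,t31} U16={t13,t20,t28} U23={t1,t14,t27} U24={t3,t19,t33} U25={t2,t3,t27} U26={t9,t13,t19,t23} U34={t11,t17,t36} U35={t15,t16,t27} U36={t15,t34,t36} U45={t3,t10,t18,t25} U46={t19,t29,t36} U56={t15,t20,t26}
  U123={t1} U126={t13} U134={t17} U145={t25} U156={t20} U235={t27} U245={t3} U246={t19} U346={t36} U356={t15}
C dims 6,15,10; δ0: rk 5, SNF 1^5; δ1: rk 10, SNF 1^9·2
Ȟ^0: (6−5)−0=1 ⇒ Z
Ȟ^1: (15−10)−5=0 ⇒ 0
Ȟ^2: (10−0)−10=0 plus torsion [2] ⇒ Z/2


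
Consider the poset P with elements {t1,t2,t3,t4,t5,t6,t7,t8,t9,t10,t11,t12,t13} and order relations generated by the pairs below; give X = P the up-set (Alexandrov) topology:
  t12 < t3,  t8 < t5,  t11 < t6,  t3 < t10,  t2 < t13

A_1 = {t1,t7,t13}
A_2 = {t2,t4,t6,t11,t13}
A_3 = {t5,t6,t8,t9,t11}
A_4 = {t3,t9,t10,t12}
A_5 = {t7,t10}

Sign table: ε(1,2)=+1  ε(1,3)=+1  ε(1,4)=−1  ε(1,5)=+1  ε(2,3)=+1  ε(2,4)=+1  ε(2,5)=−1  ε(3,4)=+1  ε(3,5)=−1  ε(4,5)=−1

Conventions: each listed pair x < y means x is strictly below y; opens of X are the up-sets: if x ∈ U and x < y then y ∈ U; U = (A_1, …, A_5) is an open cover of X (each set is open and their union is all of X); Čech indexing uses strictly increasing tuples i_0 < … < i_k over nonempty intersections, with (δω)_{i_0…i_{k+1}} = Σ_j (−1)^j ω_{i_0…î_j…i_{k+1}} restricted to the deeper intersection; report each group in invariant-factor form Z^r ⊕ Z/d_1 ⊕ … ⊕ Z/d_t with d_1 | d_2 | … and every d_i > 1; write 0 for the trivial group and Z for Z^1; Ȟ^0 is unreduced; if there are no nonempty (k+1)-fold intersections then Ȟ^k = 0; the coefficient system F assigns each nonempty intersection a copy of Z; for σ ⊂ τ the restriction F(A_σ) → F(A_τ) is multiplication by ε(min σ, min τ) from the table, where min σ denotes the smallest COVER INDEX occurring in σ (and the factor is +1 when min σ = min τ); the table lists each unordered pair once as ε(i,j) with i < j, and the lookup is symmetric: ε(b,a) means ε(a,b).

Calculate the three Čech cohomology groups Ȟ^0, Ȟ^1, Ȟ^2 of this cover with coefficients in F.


nerve of the cover:
  A12={t13} A15={t7} A23={t6,t11} A34={t9} A45={t10}
C dims 5,5; δ0: rk 5, SNF 1^4·2
Ȟ^0 = (5 − 5) − 0 = 0, so Ȟ^0 ≅ 0
Ȟ^1 = (5 − 0) − 5 = 0 plus torsion [2], so Ȟ^1 ≅ Z/2
Ȟ^2 = (0 − 0) − 0 = 0, so Ȟ^2 ≅ 0

Ȟ^0(U;F) ≅ 0, Ȟ^1(U;F) ≅ Z/2 and Ȟ^2(U;F) ≅ 0


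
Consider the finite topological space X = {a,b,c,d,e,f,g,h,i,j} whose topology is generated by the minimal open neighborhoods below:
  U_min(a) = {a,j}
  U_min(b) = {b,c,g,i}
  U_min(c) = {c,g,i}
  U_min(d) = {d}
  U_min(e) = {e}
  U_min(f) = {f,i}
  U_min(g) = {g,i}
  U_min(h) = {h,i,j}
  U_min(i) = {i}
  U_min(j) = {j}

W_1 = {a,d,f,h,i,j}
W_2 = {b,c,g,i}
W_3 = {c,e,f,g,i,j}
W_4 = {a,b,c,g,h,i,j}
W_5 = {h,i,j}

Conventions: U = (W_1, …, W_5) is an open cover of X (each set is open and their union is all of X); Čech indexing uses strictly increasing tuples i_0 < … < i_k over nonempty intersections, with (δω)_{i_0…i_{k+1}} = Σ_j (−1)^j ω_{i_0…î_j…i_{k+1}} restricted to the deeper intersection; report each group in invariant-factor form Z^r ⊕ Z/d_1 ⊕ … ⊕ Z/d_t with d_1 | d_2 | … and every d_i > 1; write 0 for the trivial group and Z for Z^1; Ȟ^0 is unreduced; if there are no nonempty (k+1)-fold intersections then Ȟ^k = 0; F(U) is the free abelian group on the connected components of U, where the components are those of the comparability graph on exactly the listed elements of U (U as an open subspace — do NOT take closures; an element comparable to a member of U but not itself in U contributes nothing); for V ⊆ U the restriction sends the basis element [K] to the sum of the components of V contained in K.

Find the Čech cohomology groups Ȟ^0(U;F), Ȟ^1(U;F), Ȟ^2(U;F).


nerve of the cover:
  W12={i} W13={f,i,j} W14={a,h,i,j} W15={h,i,j} W23={c,g,i} W24={b,c,g,i} W25={i} W34={c,g,i,j} W35={i,j} W45={h,i,j}
  W123={i} W124={i} W125={i} W134={i,j} W135={i,j} W145={h,i,j} W234={c,g,i} W235={i} W245={i} W345={i,j}
  W1234={i} W1235={i} W1245={i} W1345={i,j} W2345={i}
  W12345={i}
components per intersection:
  W1: {a,f,h,i,j} {d}
  W2: {b,c,g,i}
  W3: {c,f,g,i} {e} {j}
  W4: {a,b,c,g,h,i,j}
  W5: {h,i,j}
  W12: {i}
  W13: {f,i} {j}
  W14: {a,h,i,j}
  W15: {h,i,j}
  W23: {c,g,i}
  W24: {b,c,g,i}
  W25: {i}
  W34: {c,g,i} {j}
  W35: {i} {j}
  W45: {h,i,j}
  W123: {i}
  W124: {i}
  W125: {i}
  W134: {i} {j}
  W135: {i} {j}
  W145: {h,i,j}
  W234: {c,g,i}
  W235: {i}
  W245: {i}
  W345: {i} {j}
  W1234: {i}
  W1235: {i}
  W1245: {i}
  W1345: {i} {j}
  W2345: {i}
  W12345: {i}
C dims 8,13,13,6; δ0: rk 5, SNF 1^5; δ1: rk 8, SNF 1^8; δ2: rk 5, SNF 1^5
Ȟ^0 = (8 − 5) − 0 = 3, so Ȟ^0 ≅ Z^3
Ȟ^1 = (13 − 8) − 5 = 0, so Ȟ^1 ≅ 0
Ȟ^2 = (13 − 5) − 8 = 0, so Ȟ^2 ≅ 0

Ȟ^0 ≅ Z^3; Ȟ^1 ≅ 0; Ȟ^2 ≅ 0


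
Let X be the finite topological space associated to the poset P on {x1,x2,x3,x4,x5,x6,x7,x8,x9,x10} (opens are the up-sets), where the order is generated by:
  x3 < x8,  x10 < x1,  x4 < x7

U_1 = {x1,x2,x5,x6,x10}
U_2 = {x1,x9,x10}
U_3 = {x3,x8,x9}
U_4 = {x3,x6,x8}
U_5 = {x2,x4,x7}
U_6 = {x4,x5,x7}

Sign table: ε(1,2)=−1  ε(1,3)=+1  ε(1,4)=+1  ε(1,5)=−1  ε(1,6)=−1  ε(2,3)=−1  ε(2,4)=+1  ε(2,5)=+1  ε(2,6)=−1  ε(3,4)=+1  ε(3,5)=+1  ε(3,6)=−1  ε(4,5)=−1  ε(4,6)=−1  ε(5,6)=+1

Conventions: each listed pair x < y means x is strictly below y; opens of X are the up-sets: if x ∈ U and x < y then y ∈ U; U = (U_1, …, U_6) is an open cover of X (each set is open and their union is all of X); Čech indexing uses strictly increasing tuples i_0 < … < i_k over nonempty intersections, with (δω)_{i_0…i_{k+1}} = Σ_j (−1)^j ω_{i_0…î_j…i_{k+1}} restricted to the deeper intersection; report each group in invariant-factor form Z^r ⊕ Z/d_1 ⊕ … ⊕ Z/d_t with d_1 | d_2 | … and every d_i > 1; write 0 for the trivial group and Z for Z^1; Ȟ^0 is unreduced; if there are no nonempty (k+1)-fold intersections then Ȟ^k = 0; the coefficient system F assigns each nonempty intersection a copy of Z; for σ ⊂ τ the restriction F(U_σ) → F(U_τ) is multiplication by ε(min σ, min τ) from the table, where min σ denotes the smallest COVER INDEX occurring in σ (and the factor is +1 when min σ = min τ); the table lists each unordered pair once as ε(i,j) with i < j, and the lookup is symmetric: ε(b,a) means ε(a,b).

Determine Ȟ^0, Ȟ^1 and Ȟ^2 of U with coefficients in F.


nerve simplices:
  U12={x1,x10} U14={x6} U15={x2} U16={x5} U23={x9} U34={x3,x8} U56={x4,x7}
C dims 6,7; δ0: rk 5, SNF 1^5
degree 0: 6−5−0 = 1 → Ȟ^0 ≅ Z
degree 1: 7−0−5 = 2 → Ȟ^1 ≅ Z^2
degree 2: 0−0−0 = 0 → Ȟ^2 ≅ 0

Ȟ^0(U;F) ≅ Z, Ȟ^1(U;F) ≅ Z^2 and Ȟ^2(U;F) ≅ 0


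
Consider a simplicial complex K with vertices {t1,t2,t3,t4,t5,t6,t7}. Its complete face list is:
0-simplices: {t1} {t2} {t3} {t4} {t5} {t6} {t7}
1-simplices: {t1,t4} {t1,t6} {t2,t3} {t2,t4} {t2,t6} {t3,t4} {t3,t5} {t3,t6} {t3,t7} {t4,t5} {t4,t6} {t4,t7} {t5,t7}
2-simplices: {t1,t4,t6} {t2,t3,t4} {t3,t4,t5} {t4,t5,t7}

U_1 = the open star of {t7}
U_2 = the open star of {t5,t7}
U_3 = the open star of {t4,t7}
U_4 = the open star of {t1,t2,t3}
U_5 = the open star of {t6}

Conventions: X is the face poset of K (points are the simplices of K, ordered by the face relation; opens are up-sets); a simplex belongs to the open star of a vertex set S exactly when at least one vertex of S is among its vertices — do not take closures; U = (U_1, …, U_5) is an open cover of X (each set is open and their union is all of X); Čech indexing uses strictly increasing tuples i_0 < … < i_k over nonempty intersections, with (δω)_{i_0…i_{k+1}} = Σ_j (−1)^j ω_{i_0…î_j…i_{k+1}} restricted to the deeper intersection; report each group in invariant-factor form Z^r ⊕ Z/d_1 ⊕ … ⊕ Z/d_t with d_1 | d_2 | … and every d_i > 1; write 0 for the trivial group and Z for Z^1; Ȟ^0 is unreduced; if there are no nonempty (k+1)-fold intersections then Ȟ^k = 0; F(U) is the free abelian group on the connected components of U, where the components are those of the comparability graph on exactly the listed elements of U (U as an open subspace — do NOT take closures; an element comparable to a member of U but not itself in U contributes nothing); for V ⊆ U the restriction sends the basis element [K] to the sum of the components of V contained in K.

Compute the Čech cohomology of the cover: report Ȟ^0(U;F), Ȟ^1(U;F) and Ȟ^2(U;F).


Ȟ^0 = Z, Ȟ^1 = Z^3 and Ȟ^2 = 0

nerve of the cover:
  U1={{t7},{t3,t7},{t4,t7},{t5,t7},{t4,t5,t7}} U2={{t5},{t7},{t3,t5},{t3,t7},{t4,t5},{t4,t7},{t5,t7},{t3,t4,t5},{t4,t5,t7}} U3={{t4},{t7},{t1,t4},{t2,t4},{t3,t4},{t3,t7},{t4,t5},{t4,t6},{t4,t7},{t5,t7},{t1,t4,t6},{t2,t3,t4},{t3,t4,t5},{t4,t5,t7}} U4={{t1},{t2},{t3},{t1,t4},{t1,t6},{t2,t3},{t2,t4},{t2,t6},{t3,t4},{t3,t5},{t3,t6},{t3,t7},{t1,t4,t6},{t2,t3,t4},{t3,t4,t5}} U5={{t6},{t1,t6},{t2,t6},{t3,t6},{t4,t6},{t1,t4,t6}}
  U12={{t7},{t3,t7},{t4,t7},{t5,t7},{t4,t5,t7}} U13={{t7},{t3,t7},{t4,t7},{t5,t7},{t4,t5,t7}} U14={{t3,t7}} U23={{t7},{t3,t7},{t4,t5},{t4,t7},{t5,t7},{t3,t4,t5},{t4,t5,t7}} U24={{t3,t5},{t3,t7},{t3,t4,t5}} U34={{t1,t4},{t2,t4},{t3,t4},{t3,t7},{t1,t4,t6},{t2,t3,t4},{t3,t4,t5}} U35={{t4,t6},{t1,t4,t6}} U45={{t1,t6},{t2,t6},{t3,t6},{t1,t4,t6}}
  U123={{t7},{t3,t7},{t4,t7},{t5,t7},{t4,t5,t7}} U124={{t3,t7}} U134={{t3,t7}} U234={{t3,t7},{t3,t4,t5}} U345={{t1,t4,t6}}
  U1234={{t3,t7}}
components per intersection:
  U1: {{t7},{t3,t7},{t4,t7},{t5,t7},{t4,t5,t7}}
  U2: {{t5},{t7},{t3,t5},{t3,t7},{t4,t5},{t4,t7},{t5,t7},{t3,t4,t5},{t4,t5,t7}}
  U3: {{t4},{t7},{t1,t4},{t2,t4},{t3,t4},{t3,t7},{t4,t5},{t4,t6},{t4,t7},{t5,t7},{t1,t4,t6},{t2,t3,t4},{t3,t4,t5},{t4,t5,t7}}
  U4: {{t1},{t1,t4},{t1,t6},{t1,t4,t6}} {{t2},{t3},{t2,t3},{t2,t4},{t2,t6},{t3,t4},{t3,t5},{t3,t6},{t3,t7},{t2,t3,t4},{t3,t4,t5}}
  U5: {{t6},{t1,t6},{t2,t6},{t3,t6},{t4,t6},{t1,t4,t6}}
  U12: {{t7},{t3,t7},{t4,t7},{t5,t7},{t4,t5,t7}}
  U13: {{t7},{t3,t7},{t4,t7},{t5,t7},{t4,t5,t7}}
  U14: {{t3,t7}}
  U23: {{t7},{t3,t7},{t4,t5},{t4,t7},{t5,t7},{t3,t4,t5},{t4,t5,t7}}
  U24: {{t3,t5},{t3,t4,t5}} {{t3,t7}}
  U34: {{t1,t4},{t1,t4,t6}} {{t2,t4},{t3,t4},{t2,t3,t4},{t3,t4,t5}} {{t3,t7}}
  U35: {{t4,t6},{t1,t4,t6}}
  U45: {{t1,t6},{t1,t4,t6}} {{t2,t6}} {{t3,t6}}
  U123: {{t7},{t3,t7},{t4,t7},{t5,t7},{t4,t5,t7}}
  U124: {{t3,t7}}
  U134: {{t3,t7}}
  U234: {{t3,t7}} {{t3,t4,t5}}
  U345: {{t1,t4,t6}}
  U1234: {{t3,t7}}
C dims 6,13,6,1; δ0: rk 5, SNF 1^5; δ1: rk 5, SNF 1^5; δ2: rk 1, SNF 1^1
Ȟ^0 = (6 − 5) − 0 = 1, so Ȟ^0 ≅ Z
Ȟ^1 = (13 − 5) − 5 = 3, so Ȟ^1 ≅ Z^3
Ȟ^2 = (6 − 1) − 5 = 0, so Ȟ^2 ≅ 0


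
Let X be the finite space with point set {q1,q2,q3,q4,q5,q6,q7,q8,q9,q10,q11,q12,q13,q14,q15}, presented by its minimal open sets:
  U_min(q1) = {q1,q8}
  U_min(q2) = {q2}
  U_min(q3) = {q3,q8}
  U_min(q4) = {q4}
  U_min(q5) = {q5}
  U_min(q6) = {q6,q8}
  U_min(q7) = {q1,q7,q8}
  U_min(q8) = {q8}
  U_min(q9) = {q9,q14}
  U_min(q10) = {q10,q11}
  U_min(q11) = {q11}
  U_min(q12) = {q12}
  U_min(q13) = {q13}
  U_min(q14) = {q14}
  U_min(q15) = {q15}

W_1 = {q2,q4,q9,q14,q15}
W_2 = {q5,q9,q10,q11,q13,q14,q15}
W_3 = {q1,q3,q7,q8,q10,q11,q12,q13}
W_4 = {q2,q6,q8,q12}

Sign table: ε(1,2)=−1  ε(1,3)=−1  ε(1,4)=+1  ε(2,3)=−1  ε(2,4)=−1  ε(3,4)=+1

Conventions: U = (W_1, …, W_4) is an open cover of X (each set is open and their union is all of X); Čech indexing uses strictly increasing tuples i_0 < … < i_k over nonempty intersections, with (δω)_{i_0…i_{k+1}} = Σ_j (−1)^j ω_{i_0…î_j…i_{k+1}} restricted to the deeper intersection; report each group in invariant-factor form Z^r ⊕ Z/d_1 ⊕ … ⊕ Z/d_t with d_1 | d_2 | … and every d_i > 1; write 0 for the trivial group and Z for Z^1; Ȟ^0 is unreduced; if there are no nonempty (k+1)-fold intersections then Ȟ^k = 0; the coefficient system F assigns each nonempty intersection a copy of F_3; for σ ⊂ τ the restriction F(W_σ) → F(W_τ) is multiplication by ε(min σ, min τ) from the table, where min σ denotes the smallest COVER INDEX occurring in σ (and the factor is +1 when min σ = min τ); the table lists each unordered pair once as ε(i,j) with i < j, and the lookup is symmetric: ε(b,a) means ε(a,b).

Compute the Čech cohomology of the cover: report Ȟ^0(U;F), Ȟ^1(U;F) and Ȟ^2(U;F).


nerve of the cover:
  W12={q9,q14,q15} W14={q2} W23={q10,q11,q13} W34={q8,q12}
C dims 4,4; δ0: rk_F3 3
Ȟ^0 = (4 − 3) − 0 = 1, so Ȟ^0 ≅ Z/3
Ȟ^1 = (4 − 0) − 3 = 1, so Ȟ^1 ≅ Z/3
Ȟ^2 = (0 − 0) − 0 = 0, so Ȟ^2 ≅ 0

Ȟ^0 = Z/3, Ȟ^1 = Z/3 and Ȟ^2 = 0


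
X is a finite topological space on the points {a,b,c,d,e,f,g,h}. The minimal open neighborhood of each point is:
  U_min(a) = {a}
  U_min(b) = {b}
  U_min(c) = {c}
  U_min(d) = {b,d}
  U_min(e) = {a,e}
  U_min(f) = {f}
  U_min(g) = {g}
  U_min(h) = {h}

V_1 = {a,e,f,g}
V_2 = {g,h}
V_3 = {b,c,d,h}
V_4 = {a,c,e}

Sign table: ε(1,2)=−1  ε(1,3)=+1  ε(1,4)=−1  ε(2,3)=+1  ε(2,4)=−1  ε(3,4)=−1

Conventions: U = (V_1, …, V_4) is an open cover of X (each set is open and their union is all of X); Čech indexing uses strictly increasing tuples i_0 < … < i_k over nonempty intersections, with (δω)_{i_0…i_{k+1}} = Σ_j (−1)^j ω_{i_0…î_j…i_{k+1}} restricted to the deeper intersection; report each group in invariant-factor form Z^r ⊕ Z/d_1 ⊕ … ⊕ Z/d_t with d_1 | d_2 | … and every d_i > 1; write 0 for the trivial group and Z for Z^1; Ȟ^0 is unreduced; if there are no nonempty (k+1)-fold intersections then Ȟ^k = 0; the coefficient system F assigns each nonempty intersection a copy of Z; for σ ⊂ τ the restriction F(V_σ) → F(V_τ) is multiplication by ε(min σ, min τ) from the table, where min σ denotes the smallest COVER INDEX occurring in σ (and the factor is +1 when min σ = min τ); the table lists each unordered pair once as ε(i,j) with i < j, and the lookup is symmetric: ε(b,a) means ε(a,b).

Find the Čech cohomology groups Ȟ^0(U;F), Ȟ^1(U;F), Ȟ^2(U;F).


nerve simplices:
  V12={g} V14={a,e} V23={h} V34={c}
C dims 4,4; δ0: rk 4, SNF 1^3·2
degree 0: 4−4−0 = 0 → Ȟ^0 ≅ 0
degree 1: 4−0−4 = 0 plus torsion [2] → Ȟ^1 ≅ Z/2
degree 2: 0−0−0 = 0 → Ȟ^2 ≅ 0

Ȟ^0(U;F) ≅ 0, Ȟ^1(U;F) ≅ Z/2, Ȟ^2(U;F) ≅ 0


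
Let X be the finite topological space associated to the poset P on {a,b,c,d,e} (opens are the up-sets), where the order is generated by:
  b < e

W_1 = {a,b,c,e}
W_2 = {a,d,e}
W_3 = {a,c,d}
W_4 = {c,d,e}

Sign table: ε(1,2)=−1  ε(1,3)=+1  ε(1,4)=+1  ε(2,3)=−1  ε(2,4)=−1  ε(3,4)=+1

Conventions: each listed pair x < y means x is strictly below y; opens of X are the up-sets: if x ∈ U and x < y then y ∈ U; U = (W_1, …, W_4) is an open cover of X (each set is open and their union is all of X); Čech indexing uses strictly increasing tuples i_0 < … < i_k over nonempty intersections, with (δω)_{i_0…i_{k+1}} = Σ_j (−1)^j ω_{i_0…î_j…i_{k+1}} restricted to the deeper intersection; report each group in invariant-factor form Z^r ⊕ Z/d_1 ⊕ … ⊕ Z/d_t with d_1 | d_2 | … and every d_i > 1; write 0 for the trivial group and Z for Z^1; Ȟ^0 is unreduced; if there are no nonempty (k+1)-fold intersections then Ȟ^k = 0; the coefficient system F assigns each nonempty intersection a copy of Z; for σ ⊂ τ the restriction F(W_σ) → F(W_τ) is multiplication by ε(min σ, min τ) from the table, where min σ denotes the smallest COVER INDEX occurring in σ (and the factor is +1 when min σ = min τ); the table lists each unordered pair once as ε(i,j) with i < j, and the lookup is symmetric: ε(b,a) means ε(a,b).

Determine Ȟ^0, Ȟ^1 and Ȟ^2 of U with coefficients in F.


nonempty intersections:
  W12={a,e} W13={a,c} W14={c,e} W23={a,d} W24={d,e} W34={c,d}
  W123={a} W124={e} W134={c} W234={d}
C dims 4,6,4; δ0: rk 3, SNF 1^3; δ1: rk 3, SNF 1^3
Ȟ^0: (4−3)−0=1 ⇒ Z
Ȟ^1: (6−3)−3=0 ⇒ 0
Ȟ^2: (4−0)−3=1 ⇒ Z

Ȟ^0 = Z; Ȟ^1 = 0; Ȟ^2 = Z


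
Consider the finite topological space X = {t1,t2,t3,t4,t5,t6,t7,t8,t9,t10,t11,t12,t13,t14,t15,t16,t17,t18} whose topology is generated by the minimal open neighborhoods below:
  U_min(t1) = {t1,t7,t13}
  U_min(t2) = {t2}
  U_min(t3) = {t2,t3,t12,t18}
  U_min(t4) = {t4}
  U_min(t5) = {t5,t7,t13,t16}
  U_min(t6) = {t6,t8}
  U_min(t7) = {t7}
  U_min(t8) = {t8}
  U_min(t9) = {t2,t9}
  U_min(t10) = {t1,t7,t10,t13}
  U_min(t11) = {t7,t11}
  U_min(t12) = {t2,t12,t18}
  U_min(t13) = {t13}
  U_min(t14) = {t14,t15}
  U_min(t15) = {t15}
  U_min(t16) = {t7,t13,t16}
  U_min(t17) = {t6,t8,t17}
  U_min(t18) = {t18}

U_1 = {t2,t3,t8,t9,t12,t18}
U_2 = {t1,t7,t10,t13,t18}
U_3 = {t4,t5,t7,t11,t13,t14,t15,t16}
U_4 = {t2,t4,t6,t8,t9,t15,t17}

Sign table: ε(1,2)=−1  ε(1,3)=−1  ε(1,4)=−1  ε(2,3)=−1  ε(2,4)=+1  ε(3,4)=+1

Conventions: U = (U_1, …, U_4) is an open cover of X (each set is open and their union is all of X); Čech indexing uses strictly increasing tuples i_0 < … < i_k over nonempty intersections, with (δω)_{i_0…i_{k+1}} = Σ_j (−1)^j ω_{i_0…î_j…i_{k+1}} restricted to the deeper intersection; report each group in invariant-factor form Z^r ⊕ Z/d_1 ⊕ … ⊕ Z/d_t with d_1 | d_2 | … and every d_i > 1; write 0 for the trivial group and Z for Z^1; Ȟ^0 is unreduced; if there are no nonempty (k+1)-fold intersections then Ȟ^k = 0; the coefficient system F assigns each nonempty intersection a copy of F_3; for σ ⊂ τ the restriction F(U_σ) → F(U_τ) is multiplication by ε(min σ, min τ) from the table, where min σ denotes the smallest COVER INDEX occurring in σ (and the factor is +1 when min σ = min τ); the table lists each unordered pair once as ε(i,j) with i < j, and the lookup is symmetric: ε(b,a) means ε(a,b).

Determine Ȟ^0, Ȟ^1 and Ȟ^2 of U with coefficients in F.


Ȟ^0 = 0, Ȟ^1 = 0 and Ȟ^2 = 0

intersection data:
  U12={t18} U14={t2,t8,t9} U23={t7,t13} U34={t4,t15}
C dims 4,4; δ0: rk_F3 4
Ȟ^0 = (4 − 4) − 0 = 0, so Ȟ^0 ≅ 0
Ȟ^1 = (4 − 0) − 4 = 0, so Ȟ^1 ≅ 0
Ȟ^2 = (0 − 0) − 0 = 0, so Ȟ^2 ≅ 0


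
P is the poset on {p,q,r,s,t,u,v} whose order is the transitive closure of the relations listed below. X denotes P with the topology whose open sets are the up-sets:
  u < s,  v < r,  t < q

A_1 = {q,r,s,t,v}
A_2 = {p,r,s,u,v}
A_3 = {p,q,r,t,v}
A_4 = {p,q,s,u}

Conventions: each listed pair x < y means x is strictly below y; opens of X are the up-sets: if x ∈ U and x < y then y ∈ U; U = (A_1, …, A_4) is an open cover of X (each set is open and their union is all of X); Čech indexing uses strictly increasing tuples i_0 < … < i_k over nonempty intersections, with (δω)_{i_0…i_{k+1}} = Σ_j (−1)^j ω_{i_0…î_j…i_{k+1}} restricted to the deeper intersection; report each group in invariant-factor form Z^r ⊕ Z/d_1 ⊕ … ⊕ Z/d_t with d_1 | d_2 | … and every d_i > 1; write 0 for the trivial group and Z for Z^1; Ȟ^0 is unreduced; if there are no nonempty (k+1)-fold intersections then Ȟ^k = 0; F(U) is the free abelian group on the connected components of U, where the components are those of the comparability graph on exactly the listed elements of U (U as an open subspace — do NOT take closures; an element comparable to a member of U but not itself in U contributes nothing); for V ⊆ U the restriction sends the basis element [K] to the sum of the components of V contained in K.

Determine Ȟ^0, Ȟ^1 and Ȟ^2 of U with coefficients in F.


cover nerve:
  A12={r,s,v} A13={q,r,t,v} A14={q,s} A23={p,r,v} A24={p,s,u} A34={p,q}
  A123={r,v} A124={s} A134={q} A234={p}
components per intersection:
  A1: {q,t} {r,v} {s}
  A2: {p} {r,v} {s,u}
  A3: {p} {q,t} {r,v}
  A4: {p} {q} {s,u}
  A12: {r,v} {s}
  A13: {q,t} {r,v}
  A14: {q} {s}
  A23: {p} {r,v}
  A24: {p} {s,u}
  A34: {p} {q}
  A123: {r,v}
  A124: {s}
  A134: {q}
  A234: {p}
C dims 12,12,4; δ0: rk 8, SNF 1^8; δ1: rk 4, SNF 1^4
Ȟ^0: (12−8)−0=4 ⇒ Z^4
Ȟ^1: (12−4)−8=0 ⇒ 0
Ȟ^2: (4−0)−4=0 ⇒ 0

Ȟ^0 = Z^4, Ȟ^1 = 0 and Ȟ^2 = 0


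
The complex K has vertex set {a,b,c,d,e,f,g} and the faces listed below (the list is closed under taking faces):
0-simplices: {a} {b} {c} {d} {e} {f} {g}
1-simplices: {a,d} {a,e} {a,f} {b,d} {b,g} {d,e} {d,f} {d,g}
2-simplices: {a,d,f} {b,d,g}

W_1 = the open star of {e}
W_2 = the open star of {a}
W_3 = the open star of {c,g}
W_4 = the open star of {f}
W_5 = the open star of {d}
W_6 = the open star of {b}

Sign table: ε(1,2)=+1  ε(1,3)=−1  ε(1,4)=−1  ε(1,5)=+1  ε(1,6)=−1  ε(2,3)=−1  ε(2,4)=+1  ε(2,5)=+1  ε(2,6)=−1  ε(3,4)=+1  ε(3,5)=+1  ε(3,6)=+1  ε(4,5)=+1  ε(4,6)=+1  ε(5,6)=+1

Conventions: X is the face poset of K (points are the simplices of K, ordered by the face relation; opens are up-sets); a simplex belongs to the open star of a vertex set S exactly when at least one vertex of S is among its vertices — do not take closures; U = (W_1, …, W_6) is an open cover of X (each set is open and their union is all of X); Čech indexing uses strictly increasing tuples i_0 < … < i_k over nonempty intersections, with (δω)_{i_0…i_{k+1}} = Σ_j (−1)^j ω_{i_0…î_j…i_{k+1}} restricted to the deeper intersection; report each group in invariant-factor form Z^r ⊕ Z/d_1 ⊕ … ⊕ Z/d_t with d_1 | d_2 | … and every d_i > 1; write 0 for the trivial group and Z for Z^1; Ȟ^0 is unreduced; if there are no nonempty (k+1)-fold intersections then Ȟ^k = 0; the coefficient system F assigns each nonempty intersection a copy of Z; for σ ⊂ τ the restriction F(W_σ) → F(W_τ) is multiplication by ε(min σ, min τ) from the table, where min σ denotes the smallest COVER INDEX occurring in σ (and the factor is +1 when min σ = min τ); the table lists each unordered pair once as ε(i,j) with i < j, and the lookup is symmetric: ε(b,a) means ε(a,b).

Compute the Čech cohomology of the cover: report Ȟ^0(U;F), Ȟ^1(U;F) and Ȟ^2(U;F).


nerve simplices:
  W1={{e},{a,e},{d,e}} W2={{a},{a,d},{a,e},{a,f},{a,d,f}} W3={{c},{g},{b,g},{d,g},{b,d,g}} W4={{f},{a,f},{d,f},{a,d,f}} W5={{d},{a,d},{b,d},{d,e},{d,f},{d,g},{a,d,f},{b,d,g}} W6={{b},{b,d},{b,g},{b,d,g}}
  W12={{a,e}} W15={{d,e}} W24={{a,f},{a,d,f}} W25={{a,d},{a,d,f}} W35={{d,g},{b,d,g}} W36={{b,g},{b,d,g}} W45={{d,f},{a,d,f}} W56={{b,d},{b,d,g}}
  W245={{a,d,f}} W356={{b,d,g}}
C dims 6,8,2; δ0: rk 5, SNF 1^5; δ1: rk 2, SNF 1^2
degree 0: 6−5−0 = 1 → Ȟ^0 ≅ Z
degree 1: 8−2−5 = 1 → Ȟ^1 ≅ Z
degree 2: 2−0−2 = 0 → Ȟ^2 ≅ 0

Ȟ^0 ≅ Z, Ȟ^1 ≅ Z, Ȟ^2 ≅ 0


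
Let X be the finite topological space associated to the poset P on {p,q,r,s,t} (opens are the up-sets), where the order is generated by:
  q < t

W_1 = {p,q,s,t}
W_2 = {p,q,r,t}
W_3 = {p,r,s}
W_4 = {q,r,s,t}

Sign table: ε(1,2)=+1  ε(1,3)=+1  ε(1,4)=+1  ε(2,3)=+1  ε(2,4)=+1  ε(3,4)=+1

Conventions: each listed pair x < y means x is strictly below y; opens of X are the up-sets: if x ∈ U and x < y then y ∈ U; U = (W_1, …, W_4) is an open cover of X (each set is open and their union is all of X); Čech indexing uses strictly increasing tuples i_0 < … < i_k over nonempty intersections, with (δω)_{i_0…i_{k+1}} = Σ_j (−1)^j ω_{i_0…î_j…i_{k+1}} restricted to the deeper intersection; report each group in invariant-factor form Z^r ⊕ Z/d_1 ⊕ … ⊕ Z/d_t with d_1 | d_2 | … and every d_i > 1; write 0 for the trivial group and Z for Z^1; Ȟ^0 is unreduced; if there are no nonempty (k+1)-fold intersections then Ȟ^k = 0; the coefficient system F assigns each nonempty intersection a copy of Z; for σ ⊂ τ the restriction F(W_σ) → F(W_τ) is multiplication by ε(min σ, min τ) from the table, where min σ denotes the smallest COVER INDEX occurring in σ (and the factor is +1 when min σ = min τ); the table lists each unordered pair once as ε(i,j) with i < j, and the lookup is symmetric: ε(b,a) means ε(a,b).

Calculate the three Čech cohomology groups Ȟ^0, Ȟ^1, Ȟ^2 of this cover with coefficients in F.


nerve of the cover:
  W12={p,q,t} W13={p,s} W14={q,s,t} W23={p,r} W24={q,r,t} W34={r,s}
  W123={p} W124={q,t} W134={s} W234={r}
C dims 4,6,4; δ0: rk 3, SNF 1^3; δ1: rk 3, SNF 1^3
Ȟ^0 = (4 − 3) − 0 = 1, so Ȟ^0 ≅ Z
Ȟ^1 = (6 − 3) − 3 = 0, so Ȟ^1 ≅ 0
Ȟ^2 = (4 − 0) − 3 = 1, so Ȟ^2 ≅ Z

Ȟ^0(U;F) ≅ Z; Ȟ^1(U;F) ≅ 0; Ȟ^2(U;F) ≅ Z


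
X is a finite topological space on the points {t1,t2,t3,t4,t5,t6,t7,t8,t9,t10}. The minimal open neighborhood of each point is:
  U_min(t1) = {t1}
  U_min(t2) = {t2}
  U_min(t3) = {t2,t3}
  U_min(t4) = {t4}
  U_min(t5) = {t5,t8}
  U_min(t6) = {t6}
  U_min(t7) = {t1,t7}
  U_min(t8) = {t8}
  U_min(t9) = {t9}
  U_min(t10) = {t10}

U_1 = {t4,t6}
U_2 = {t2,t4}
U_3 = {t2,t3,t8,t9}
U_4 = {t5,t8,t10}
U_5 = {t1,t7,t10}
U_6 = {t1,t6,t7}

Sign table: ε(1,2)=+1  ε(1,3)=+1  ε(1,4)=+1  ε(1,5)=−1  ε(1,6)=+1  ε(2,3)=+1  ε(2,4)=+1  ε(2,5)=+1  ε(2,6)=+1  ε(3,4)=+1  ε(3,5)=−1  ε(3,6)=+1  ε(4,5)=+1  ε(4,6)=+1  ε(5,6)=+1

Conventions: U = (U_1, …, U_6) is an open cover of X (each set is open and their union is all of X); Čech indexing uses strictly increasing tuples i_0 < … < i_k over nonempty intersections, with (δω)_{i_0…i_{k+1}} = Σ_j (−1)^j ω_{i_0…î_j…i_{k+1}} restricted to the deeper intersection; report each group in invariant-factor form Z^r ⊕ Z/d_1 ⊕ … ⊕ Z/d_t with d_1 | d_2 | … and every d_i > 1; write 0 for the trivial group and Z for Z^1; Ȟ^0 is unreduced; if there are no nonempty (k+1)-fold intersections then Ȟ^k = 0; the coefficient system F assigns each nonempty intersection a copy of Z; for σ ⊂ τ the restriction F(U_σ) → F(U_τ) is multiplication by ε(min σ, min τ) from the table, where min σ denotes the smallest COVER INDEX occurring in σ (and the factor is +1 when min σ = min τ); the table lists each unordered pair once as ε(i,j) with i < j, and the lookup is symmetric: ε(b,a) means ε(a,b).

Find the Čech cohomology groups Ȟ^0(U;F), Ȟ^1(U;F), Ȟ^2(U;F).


Ȟ^0 ≅ Z, Ȟ^1 ≅ Z, Ȟ^2 ≅ 0

nonempty intersections:
  U12={t4} U16={t6} U23={t2} U34={t8} U45={t10} U56={t1,t7}
C dims 6,6; δ0: rk 5, SNF 1^5
Ȟ^0: (6−5)−0=1 ⇒ Z
Ȟ^1: (6−0)−5=1 ⇒ Z
Ȟ^2: (0−0)−0=0 ⇒ 0


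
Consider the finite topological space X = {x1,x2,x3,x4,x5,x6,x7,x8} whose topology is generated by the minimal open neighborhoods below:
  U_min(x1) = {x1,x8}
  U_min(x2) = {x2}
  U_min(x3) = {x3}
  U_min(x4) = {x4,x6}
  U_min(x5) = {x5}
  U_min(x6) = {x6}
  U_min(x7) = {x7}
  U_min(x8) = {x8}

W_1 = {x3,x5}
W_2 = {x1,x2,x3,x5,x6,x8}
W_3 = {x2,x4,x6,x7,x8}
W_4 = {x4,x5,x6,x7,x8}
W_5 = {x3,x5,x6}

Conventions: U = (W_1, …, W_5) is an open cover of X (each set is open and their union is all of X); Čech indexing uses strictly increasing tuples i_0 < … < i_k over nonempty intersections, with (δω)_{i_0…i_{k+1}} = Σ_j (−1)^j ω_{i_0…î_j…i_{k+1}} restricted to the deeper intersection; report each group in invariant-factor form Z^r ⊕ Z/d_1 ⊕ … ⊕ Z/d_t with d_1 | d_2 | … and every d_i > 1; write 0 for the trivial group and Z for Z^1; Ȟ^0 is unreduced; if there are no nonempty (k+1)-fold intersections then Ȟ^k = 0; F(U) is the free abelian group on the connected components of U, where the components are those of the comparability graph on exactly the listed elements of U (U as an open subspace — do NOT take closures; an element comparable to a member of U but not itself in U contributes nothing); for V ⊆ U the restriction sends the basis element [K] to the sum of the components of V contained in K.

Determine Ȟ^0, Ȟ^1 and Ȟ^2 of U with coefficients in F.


intersection data:
  W12={x3,x5} W14={x5} W15={x3,x5} W23={x2,x6,x8} W24={x5,x6,x8} W25={x3,x5,x6} W34={x4,x6,x7,x8} W35={x6} W45={x5,x6}
  W124={x5} W125={x3,x5} W145={x5} W234={x6,x8} W235={x6} W245={x5,x6} W345={x6}
  W1245={x5} W2345={x6}
components per intersection:
  W1: {x3} {x5}
  W2: {x1,x8} {x2} {x3} {x5} {x6}
  W3: {x2} {x4,x6} {x7} {x8}
  W4: {x4,x6} {x5} {x7} {x8}
  W5: {x3} {x5} {x6}
  W12: {x3} {x5}
  W14: {x5}
  W15: {x3} {x5}
  W23: {x2} {x6} {x8}
  W24: {x5} {x6} {x8}
  W25: {x3} {x5} {x6}
  W34: {x4,x6} {x7} {x8}
  W35: {x6}
  W45: {x5} {x6}
  W124: {x5}
  W125: {x3} {x5}
  W145: {x5}
  W234: {x6} {x8}
  W235: {x6}
  W245: {x5} {x6}
  W345: {x6}
  W1245: {x5}
  W2345: {x6}
C dims 18,20,10,2; δ0: rk 12, SNF 1^12; δ1: rk 8, SNF 1^8; δ2: rk 2, SNF 1^2
Ȟ^0 = (18 − 12) − 0 = 6, so Ȟ^0 ≅ Z^6
Ȟ^1 = (20 − 8) − 12 = 0, so Ȟ^1 ≅ 0
Ȟ^2 = (10 − 2) − 8 = 0, so Ȟ^2 ≅ 0

Ȟ^0 ≅ Z^6, Ȟ^1 ≅ 0 and Ȟ^2 ≅ 0
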